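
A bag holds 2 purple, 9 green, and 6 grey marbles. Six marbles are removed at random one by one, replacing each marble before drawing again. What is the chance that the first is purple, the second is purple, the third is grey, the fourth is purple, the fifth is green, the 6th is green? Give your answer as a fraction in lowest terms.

3888/24137569

Multiply the conditional probability of each draw in order, with replacement (the composition resets each draw).
P = (2/17) · (2/17) · (6/17) · (2/17) · (9/17) · (9/17) = 3888/24137569 ≈ 0.0002.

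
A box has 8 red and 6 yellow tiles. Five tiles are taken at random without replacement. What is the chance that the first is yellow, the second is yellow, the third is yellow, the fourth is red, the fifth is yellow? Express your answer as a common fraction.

12/1001

Multiply the conditional probability of each draw in order, without replacement, so each draw removes one from its color and from the total.
P = (6/14) · (5/13) · (4/12) · (8/11) · (3/10) = 12/1001 ≈ 0.0120.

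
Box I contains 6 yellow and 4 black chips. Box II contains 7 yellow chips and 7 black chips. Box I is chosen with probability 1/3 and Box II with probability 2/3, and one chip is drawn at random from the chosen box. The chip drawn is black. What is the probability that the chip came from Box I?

2/7

P(black | Box I) = 2/5; P(black | Box II) = 1/2.
P(black) = 1/3·2/5 + 2/3·1/2 = 7/15.
By Bayes' rule, P(Box I | black) = 2/15 / 7/15 = 2/7 ≈ 0.2857.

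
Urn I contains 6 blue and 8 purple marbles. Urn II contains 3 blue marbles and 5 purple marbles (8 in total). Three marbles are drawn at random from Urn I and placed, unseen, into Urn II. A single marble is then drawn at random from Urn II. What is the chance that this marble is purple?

47/77

Condition on how many of the transferred marbles are purple (from Urn I: 8 purple of 14; then Urn II has 11 total).
  0 purple: C(8,0)C(6,3)/C(14,3) = 5/91; then P = 5/11
  1 purple: C(8,1)C(6,2)/C(14,3) = 30/91; then P = 6/11
  2 purple: C(8,2)C(6,1)/C(14,3) = 6/13; then P = 7/11
  3 purple: C(8,3)C(6,0)/C(14,3) = 2/13; then P = 8/11
P(purple from Urn II) = 47/77 ≈ 0.6104.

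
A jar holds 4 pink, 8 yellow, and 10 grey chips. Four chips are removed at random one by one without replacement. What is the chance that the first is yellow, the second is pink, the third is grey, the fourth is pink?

Multiply the conditional probability of each draw in order, without replacement, so each draw removes one from its color and from the total.
P = (8/22) · (4/21) · (10/20) · (3/19) = 8/1463 ≈ 0.0055.

8/1463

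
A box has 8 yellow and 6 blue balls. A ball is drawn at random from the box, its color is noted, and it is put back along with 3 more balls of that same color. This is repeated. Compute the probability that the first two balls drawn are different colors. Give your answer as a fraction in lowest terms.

48/119

Either blue then yellow, or yellow then blue; after the first draw the total is 17.
P = (6/14)·(8/17) + (8/14)·(6/17) = 48/119 ≈ 0.4034.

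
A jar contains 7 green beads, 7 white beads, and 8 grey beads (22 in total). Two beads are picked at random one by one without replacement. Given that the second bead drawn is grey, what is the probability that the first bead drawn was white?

1/3

P(first=white and the second bead drawn is grey) = (7/22)·(8/21) = 4/33.
P(the second bead drawn is grey) = Σ over first color = 4/33 + 4/33 + 4/33 = 4/11.
By Bayes, P(first=white | the second bead drawn is grey) = 4/33 / 4/11 = 1/3 ≈ 0.3333.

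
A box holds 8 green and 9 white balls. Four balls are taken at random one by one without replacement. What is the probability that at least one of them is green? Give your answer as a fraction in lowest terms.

161/170

Use the complement: P(at least one green) = 1 − P(no green).
P(none) = C(9,4)/C(17,4) = 126/2380.
So P = 1 − 126/2380 = 161/170 ≈ 0.9471.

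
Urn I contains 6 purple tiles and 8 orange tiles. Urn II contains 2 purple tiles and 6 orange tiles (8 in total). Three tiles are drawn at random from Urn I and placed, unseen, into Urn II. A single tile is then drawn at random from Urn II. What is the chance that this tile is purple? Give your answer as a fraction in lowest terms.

Condition on how many of the transferred tiles are purple (from Urn I: 6 purple of 14; then Urn II has 11 total).
  0 purple: C(6,0)C(8,3)/C(14,3) = 2/13; then P = 2/11
  1 purple: C(6,1)C(8,2)/C(14,3) = 6/13; then P = 3/11
  2 purple: C(6,2)C(8,1)/C(14,3) = 30/91; then P = 4/11
  3 purple: C(6,3)C(8,0)/C(14,3) = 5/91; then P = 5/11
P(purple from Urn II) = 23/77 ≈ 0.2987.

23/77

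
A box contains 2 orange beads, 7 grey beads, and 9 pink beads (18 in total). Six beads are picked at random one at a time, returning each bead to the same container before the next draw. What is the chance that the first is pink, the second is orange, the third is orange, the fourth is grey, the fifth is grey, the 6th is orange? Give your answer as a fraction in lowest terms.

Multiply the conditional probability of each draw in order, with replacement (the composition resets each draw).
P = (9/18) · (2/18) · (2/18) · (7/18) · (7/18) · (2/18) = 49/472392 ≈ 0.0001.

49/472392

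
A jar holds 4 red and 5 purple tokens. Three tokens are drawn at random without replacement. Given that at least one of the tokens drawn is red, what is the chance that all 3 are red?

2/37

P(all 3 red) = C(4,3)/C(9,3) = 1/21; P(at least one red) = 1 − C(5,3)/C(9,3) = 37/42.
Since 'all 3 red' ⊆ 'at least one red', P(all 3 | at least one) = 1/21 / 37/42 = 2/37 ≈ 0.0541.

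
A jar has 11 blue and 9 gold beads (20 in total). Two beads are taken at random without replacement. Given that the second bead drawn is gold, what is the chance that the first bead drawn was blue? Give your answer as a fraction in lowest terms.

11/19

P(first=blue and the second bead drawn is gold) = (11/20)·(9/19) = 99/380.
P(the second bead drawn is gold) = Σ over first color = 99/380 + 18/95 = 9/20.
By Bayes, P(first=blue | the second bead drawn is gold) = 99/380 / 9/20 = 11/19 ≈ 0.5789.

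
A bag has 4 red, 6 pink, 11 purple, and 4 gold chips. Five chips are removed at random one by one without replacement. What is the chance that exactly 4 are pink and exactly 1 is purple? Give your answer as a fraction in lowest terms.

1/322

Unordered draws without replacement: count favorable combinations over C(25,5).
Favorable = C(4,0) · C(6,4) · C(11,1) · C(4,0) = 165; total = C(25,5) = 53130.
P = 165/53130 = 1/322 ≈ 0.0031.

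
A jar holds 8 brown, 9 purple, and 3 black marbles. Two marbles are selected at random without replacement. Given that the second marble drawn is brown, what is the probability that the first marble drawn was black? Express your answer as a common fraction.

3/19

P(first=black and the second marble drawn is brown) = (3/20)·(8/19) = 6/95.
P(the second marble drawn is brown) = Σ over first color = 14/95 + 18/95 + 6/95 = 2/5.
By Bayes, P(first=black | the second marble drawn is brown) = 6/95 / 2/5 = 3/19 ≈ 0.1579.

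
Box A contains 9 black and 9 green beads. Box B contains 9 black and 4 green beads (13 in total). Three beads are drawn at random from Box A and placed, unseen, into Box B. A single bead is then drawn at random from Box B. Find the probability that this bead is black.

21/32

Condition on how many of the transferred beads are black (from Box A: 9 black of 18; then Box B has 16 total).
  0 black: C(9,0)C(9,3)/C(18,3) = 7/68; then P = 9/16
  1 black: C(9,1)C(9,2)/C(18,3) = 27/68; then P = 10/16
  2 black: C(9,2)C(9,1)/C(18,3) = 27/68; then P = 11/16
  3 black: C(9,3)C(9,0)/C(18,3) = 7/68; then P = 12/16
P(black from Box B) = 21/32 ≈ 0.6562.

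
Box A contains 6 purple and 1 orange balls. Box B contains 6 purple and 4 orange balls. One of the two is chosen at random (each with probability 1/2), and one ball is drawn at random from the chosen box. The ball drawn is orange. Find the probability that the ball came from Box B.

14/19

P(orange | Box A) = 1/7; P(orange | Box B) = 2/5.
P(orange) = 1/2·1/7 + 1/2·2/5 = 19/70.
By Bayes' rule, P(Box B | orange) = 1/5 / 19/70 = 14/19 ≈ 0.7368.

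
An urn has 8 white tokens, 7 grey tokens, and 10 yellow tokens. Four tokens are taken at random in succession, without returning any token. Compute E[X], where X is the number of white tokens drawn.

By linearity of expectation, E[X] = Σ P(draw i is white); by symmetry each draw (even without replacement) has P(white) = 8/25.
E[X] = 4 · 8/25 = 32/25 ≈ 1.2800.

32/25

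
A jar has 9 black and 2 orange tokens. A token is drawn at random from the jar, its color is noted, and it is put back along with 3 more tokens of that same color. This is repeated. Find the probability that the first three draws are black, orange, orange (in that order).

45/1309

Track the composition after each reinforcement of +3.
P = (9/11) · (2/14) · (5/17) = 45/1309 ≈ 0.0344.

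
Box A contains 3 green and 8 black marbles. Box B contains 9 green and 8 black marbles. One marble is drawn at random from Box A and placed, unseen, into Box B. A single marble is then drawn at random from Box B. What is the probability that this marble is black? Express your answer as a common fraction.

16/33

Condition on how many of the transferred marbles are black (from Box A: 8 black of 11; then Box B has 18 total).
  0 black: C(8,0)C(3,1)/C(11,1) = 3/11; then P = 8/18
  1 black: C(8,1)C(3,0)/C(11,1) = 8/11; then P = 9/18
P(black from Box B) = 16/33 ≈ 0.4848.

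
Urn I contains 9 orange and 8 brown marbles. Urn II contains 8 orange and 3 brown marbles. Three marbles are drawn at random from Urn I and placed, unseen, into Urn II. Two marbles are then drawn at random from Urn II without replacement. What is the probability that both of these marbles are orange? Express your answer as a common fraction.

Condition on how many of the transferred marbles are orange (from Urn I: 9 orange of 17; then Urn II has 14 total).
  0 orange: C(9,0)C(8,3)/C(17,3) = 7/85; then P = C(8,2)/C(14,2) = 4/13
  1 orange: C(9,1)C(8,2)/C(17,3) = 63/170; then P = C(9,2)/C(14,2) = 36/91
  2 orange: C(9,2)C(8,1)/C(17,3) = 36/85; then P = C(10,2)/C(14,2) = 45/91
  3 orange: C(9,3)C(8,0)/C(17,3) = 21/170; then P = C(11,2)/C(14,2) = 55/91
P(both orange) = 83/182 ≈ 0.4560.

83/182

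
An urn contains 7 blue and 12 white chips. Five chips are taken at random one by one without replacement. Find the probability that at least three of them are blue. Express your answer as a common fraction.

917/3876

Sum the hypergeometric tail for j = 3,…,5 blue chips.
Favorable = C(7,3)·C(12,2) + C(7,4)·C(12,1) + C(7,5)·C(12,0) = 2751; total = C(19,5) = 11628.
P = 2751/11628 = 917/3876 ≈ 0.2366.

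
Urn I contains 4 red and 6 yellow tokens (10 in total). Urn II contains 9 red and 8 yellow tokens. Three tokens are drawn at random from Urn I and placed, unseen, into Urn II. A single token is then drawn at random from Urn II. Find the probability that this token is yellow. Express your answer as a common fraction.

49/100

Condition on how many of the transferred tokens are yellow (from Urn I: 6 yellow of 10; then Urn II has 20 total).
  0 yellow: C(6,0)C(4,3)/C(10,3) = 1/30; then P = 8/20
  1 yellow: C(6,1)C(4,2)/C(10,3) = 3/10; then P = 9/20
  2 yellow: C(6,2)C(4,1)/C(10,3) = 1/2; then P = 10/20
  3 yellow: C(6,3)C(4,0)/C(10,3) = 1/6; then P = 11/20
P(yellow from Urn II) = 49/100 ≈ 0.4900.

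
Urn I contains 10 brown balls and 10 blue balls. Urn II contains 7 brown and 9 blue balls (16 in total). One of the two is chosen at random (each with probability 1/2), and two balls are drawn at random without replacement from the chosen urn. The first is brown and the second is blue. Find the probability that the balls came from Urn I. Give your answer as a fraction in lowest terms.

P(E | Urn I) = 5/19; P(E | Urn II) = 21/80.
P(E) = 1/2·5/19 + 1/2·21/80 = 799/3040.
By Bayes' rule, P(Urn I | E) = 5/38 / 799/3040 = 400/799 ≈ 0.5006.

400/799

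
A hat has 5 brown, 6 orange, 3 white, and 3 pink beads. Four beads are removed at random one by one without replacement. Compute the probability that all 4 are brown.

Unordered draws without replacement: count favorable combinations over C(17,4).
Favorable = C(5,4) · C(6,0) · C(3,0) · C(3,0) = 5; total = C(17,4) = 2380.
P = 5/2380 = 1/476 ≈ 0.0021.

1/476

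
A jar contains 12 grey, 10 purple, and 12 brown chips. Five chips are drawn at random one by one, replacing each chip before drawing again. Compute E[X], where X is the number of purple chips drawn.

By linearity of expectation, E[X] = Σ P(draw i is purple); each independent draw has P(purple) = 10/34.
E[X] = 5 · 10/34 = 25/17 ≈ 1.4706.

25/17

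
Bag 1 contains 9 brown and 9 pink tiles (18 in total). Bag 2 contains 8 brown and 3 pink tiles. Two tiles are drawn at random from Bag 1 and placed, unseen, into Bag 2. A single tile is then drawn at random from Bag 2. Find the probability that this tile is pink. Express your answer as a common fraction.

4/13

Condition on how many of the transferred tiles are pink (from Bag 1: 9 pink of 18; then Bag 2 has 13 total).
  0 pink: C(9,0)C(9,2)/C(18,2) = 4/17; then P = 3/13
  1 pink: C(9,1)C(9,1)/C(18,2) = 9/17; then P = 4/13
  2 pink: C(9,2)C(9,0)/C(18,2) = 4/17; then P = 5/13
P(pink from Bag 2) = 4/13 ≈ 0.3077.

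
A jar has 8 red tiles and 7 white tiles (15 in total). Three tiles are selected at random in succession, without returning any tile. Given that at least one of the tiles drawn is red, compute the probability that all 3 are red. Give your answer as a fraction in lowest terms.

P(all 3 red) = C(8,3)/C(15,3) = 8/65; P(at least one red) = 1 − C(7,3)/C(15,3) = 12/13.
Since 'all 3 red' ⊆ 'at least one red', P(all 3 | at least one) = 8/65 / 12/13 = 2/15 ≈ 0.1333.

2/15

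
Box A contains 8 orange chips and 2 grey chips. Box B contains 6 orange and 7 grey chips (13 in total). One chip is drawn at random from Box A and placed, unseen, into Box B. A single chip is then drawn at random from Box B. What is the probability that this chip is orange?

Condition on how many of the transferred chips are orange (from Box A: 8 orange of 10; then Box B has 14 total).
  0 orange: C(8,0)C(2,1)/C(10,1) = 1/5; then P = 6/14
  1 orange: C(8,1)C(2,0)/C(10,1) = 4/5; then P = 7/14
P(orange from Box B) = 17/35 ≈ 0.4857.

17/35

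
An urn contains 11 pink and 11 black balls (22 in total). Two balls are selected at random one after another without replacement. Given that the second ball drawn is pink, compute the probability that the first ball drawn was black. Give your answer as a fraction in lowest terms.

P(first=black and the second ball drawn is pink) = (11/22)·(11/21) = 11/42.
P(the second ball drawn is pink) = Σ over first color = 5/21 + 11/42 = 1/2.
By Bayes, P(first=black | the second ball drawn is pink) = 11/42 / 1/2 = 11/21 ≈ 0.5238.

11/21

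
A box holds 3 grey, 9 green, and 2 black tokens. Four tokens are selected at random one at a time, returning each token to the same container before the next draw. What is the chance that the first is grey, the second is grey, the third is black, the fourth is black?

9/9604

Multiply the conditional probability of each draw in order, with replacement (the composition resets each draw).
P = (3/14) · (3/14) · (2/14) · (2/14) = 9/9604 ≈ 0.0009.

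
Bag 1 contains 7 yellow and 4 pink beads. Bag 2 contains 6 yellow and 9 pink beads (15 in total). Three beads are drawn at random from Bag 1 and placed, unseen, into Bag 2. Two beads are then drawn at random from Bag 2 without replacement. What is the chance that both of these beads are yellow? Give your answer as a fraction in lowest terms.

Condition on how many of the transferred beads are yellow (from Bag 1: 7 yellow of 11; then Bag 2 has 18 total).
  0 yellow: C(7,0)C(4,3)/C(11,3) = 4/165; then P = C(6,2)/C(18,2) = 5/51
  1 yellow: C(7,1)C(4,2)/C(11,3) = 14/55; then P = C(7,2)/C(18,2) = 7/51
  2 yellow: C(7,2)C(4,1)/C(11,3) = 28/55; then P = C(8,2)/C(18,2) = 28/153
  3 yellow: C(7,3)C(4,0)/C(11,3) = 7/33; then P = C(9,2)/C(18,2) = 4/17
P(both yellow) = 46/255 ≈ 0.1804.

46/255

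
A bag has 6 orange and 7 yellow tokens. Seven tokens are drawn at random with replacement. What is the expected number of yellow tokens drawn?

49/13

By linearity of expectation, E[X] = Σ P(draw i is yellow); each independent draw has P(yellow) = 7/13.
E[X] = 7 · 7/13 = 49/13 ≈ 3.7692.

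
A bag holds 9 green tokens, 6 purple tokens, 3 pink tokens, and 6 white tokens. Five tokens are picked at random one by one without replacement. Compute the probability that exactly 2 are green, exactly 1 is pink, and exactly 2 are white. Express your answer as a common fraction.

Unordered draws without replacement: count favorable combinations over C(24,5).
Favorable = C(9,2) · C(6,0) · C(3,1) · C(6,2) = 1620; total = C(24,5) = 42504.
P = 1620/42504 = 135/3542 ≈ 0.0381.

135/3542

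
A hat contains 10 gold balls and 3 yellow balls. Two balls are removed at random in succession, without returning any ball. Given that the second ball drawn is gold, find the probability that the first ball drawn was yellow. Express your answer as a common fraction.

P(first=yellow and the second ball drawn is gold) = (3/13)·(10/12) = 5/26.
P(the second ball drawn is gold) = Σ over first color = 15/26 + 5/26 = 10/13.
By Bayes, P(first=yellow | the second ball drawn is gold) = 5/26 / 10/13 = 1/4 ≈ 0.2500.

1/4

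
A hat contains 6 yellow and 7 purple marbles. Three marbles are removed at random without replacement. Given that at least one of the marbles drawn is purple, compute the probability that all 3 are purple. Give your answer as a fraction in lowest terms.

5/38

P(all 3 purple) = C(7,3)/C(13,3) = 35/286; P(at least one purple) = 1 − C(6,3)/C(13,3) = 133/143.
Since 'all 3 purple' ⊆ 'at least one purple', P(all 3 | at least one) = 35/286 / 133/143 = 5/38 ≈ 0.1316.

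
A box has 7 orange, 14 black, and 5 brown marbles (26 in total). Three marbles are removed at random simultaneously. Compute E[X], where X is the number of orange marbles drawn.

21/26

By linearity of expectation, E[X] = Σ P(draw i is orange); by symmetry each draw (even without replacement) has P(orange) = 7/26.
E[X] = 3 · 7/26 = 21/26 ≈ 0.8077.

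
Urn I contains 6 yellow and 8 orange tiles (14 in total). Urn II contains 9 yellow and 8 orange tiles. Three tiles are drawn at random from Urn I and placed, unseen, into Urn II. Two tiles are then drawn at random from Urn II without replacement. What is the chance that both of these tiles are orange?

388/1729

Condition on how many of the transferred tiles are orange (from Urn I: 8 orange of 14; then Urn II has 20 total).
  0 orange: C(8,0)C(6,3)/C(14,3) = 5/91; then P = C(8,2)/C(20,2) = 14/95
  1 orange: C(8,1)C(6,2)/C(14,3) = 30/91; then P = C(9,2)/C(20,2) = 18/95
  2 orange: C(8,2)C(6,1)/C(14,3) = 6/13; then P = C(10,2)/C(20,2) = 9/38
  3 orange: C(8,3)C(6,0)/C(14,3) = 2/13; then P = C(11,2)/C(20,2) = 11/38
P(both orange) = 388/1729 ≈ 0.2244.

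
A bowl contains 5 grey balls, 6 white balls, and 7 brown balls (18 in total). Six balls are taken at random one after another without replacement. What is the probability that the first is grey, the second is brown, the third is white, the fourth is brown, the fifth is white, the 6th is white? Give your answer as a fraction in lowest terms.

5/2652

Multiply the conditional probability of each draw in order, without replacement, so each draw removes one from its color and from the total.
P = (5/18) · (7/17) · (6/16) · (6/15) · (5/14) · (4/13) = 5/2652 ≈ 0.0019.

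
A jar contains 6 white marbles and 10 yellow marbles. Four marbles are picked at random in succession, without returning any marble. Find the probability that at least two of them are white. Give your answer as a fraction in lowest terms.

Sum the hypergeometric tail for j = 2,…,4 white marbles.
Favorable = C(6,2)·C(10,2) + C(6,3)·C(10,1) + C(6,4)·C(10,0) = 890; total = C(16,4) = 1820.
P = 890/1820 = 89/182 ≈ 0.4890.

89/182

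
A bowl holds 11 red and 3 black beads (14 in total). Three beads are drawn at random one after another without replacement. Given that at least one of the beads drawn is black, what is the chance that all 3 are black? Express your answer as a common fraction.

P(all 3 black) = C(3,3)/C(14,3) = 1/364; P(at least one black) = 1 − C(11,3)/C(14,3) = 199/364.
Since 'all 3 black' ⊆ 'at least one black', P(all 3 | at least one) = 1/364 / 199/364 = 1/199 ≈ 0.0050.

1/199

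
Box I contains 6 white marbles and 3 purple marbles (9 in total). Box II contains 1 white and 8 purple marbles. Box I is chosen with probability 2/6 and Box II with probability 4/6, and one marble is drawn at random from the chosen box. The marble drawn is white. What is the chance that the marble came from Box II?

1/4

P(white | Box I) = 2/3; P(white | Box II) = 1/9.
P(white) = 1/3·2/3 + 2/3·1/9 = 8/27.
By Bayes' rule, P(Box II | white) = 2/27 / 8/27 = 1/4 ≈ 0.2500.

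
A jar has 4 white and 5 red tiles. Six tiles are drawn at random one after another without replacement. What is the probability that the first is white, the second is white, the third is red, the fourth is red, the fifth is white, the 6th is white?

Multiply the conditional probability of each draw in order, without replacement, so each draw removes one from its color and from the total.
P = (4/9) · (3/8) · (5/7) · (4/6) · (2/5) · (1/4) = 1/126 ≈ 0.0079.

1/126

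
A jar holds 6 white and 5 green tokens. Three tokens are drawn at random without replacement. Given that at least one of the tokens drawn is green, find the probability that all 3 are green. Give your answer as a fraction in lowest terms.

P(all 3 green) = C(5,3)/C(11,3) = 2/33; P(at least one green) = 1 − C(6,3)/C(11,3) = 29/33.
Since 'all 3 green' ⊆ 'at least one green', P(all 3 | at least one) = 2/33 / 29/33 = 2/29 ≈ 0.0690.

2/29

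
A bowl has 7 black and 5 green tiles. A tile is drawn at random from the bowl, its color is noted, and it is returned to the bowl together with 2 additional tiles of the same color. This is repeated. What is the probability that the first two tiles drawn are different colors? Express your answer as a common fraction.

5/12

Either green then black, or black then green; after the first draw the total is 14.
P = (5/12)·(7/14) + (7/12)·(5/14) = 5/12 ≈ 0.4167.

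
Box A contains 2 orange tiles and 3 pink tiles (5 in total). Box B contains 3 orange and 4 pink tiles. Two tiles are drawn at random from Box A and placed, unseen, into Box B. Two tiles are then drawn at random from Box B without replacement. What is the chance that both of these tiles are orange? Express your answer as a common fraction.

Condition on how many of the transferred tiles are orange (from Box A: 2 orange of 5; then Box B has 9 total).
  0 orange: C(2,0)C(3,2)/C(5,2) = 3/10; then P = C(3,2)/C(9,2) = 1/12
  1 orange: C(2,1)C(3,1)/C(5,2) = 3/5; then P = C(4,2)/C(9,2) = 1/6
  2 orange: C(2,2)C(3,0)/C(5,2) = 1/10; then P = C(5,2)/C(9,2) = 5/18
P(both orange) = 11/72 ≈ 0.1528.

11/72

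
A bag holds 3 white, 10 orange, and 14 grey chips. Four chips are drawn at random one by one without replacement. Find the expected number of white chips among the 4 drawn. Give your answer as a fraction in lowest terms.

By linearity of expectation, E[X] = Σ P(draw i is white); by symmetry each draw (even without replacement) has P(white) = 3/27.
E[X] = 4 · 3/27 = 4/9 ≈ 0.4444.

4/9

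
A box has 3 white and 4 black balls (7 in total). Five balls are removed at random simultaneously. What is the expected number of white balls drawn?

By linearity of expectation, E[X] = Σ P(draw i is white); by symmetry each draw (even without replacement) has P(white) = 3/7.
E[X] = 5 · 3/7 = 15/7 ≈ 2.1429.

15/7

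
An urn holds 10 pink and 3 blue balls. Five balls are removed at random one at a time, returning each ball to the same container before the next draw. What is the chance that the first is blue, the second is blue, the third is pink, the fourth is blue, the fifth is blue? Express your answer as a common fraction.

810/371293

Multiply the conditional probability of each draw in order, with replacement (the composition resets each draw).
P = (3/13) · (3/13) · (10/13) · (3/13) · (3/13) = 810/371293 ≈ 0.0022.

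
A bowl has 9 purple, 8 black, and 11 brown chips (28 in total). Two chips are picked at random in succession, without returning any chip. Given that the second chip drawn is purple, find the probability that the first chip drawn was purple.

8/27

P(first=purple and the second chip drawn is purple) = (9/28)·(8/27) = 2/21.
P(the second chip drawn is purple) = Σ over first color = 2/21 + 2/21 + 11/84 = 9/28.
By Bayes, P(first=purple | the second chip drawn is purple) = 2/21 / 9/28 = 8/27 ≈ 0.2963.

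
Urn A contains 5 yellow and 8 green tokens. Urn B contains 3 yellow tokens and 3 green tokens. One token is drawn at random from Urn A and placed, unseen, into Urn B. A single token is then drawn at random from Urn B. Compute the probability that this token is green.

Condition on how many of the transferred tokens are green (from Urn A: 8 green of 13; then Urn B has 7 total).
  0 green: C(8,0)C(5,1)/C(13,1) = 5/13; then P = 3/7
  1 green: C(8,1)C(5,0)/C(13,1) = 8/13; then P = 4/7
P(green from Urn B) = 47/91 ≈ 0.5165.

47/91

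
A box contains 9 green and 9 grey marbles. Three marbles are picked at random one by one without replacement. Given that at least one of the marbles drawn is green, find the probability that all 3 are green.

P(all 3 green) = C(9,3)/C(18,3) = 7/68; P(at least one green) = 1 − C(9,3)/C(18,3) = 61/68.
Since 'all 3 green' ⊆ 'at least one green', P(all 3 | at least one) = 7/68 / 61/68 = 7/61 ≈ 0.1148.

7/61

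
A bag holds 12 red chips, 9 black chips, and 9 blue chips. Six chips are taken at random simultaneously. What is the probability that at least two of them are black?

Sum the hypergeometric tail for j = 2,…,6 black chips.
Favorable = C(9,2)·C(21,4) + C(9,3)·C(21,3) + C(9,4)·C(21,2) + C(9,5)·C(21,1) + C(9,6)·C(21,0) = 356370; total = C(30,6) = 593775.
P = 356370/593775 = 3394/5655 ≈ 0.6002.

3394/5655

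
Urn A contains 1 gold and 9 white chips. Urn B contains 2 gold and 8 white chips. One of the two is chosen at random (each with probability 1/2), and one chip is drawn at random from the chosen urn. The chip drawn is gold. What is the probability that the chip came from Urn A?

1/3

P(gold | Urn A) = 1/10; P(gold | Urn B) = 1/5.
P(gold) = 1/2·1/10 + 1/2·1/5 = 3/20.
By Bayes' rule, P(Urn A | gold) = 1/20 / 3/20 = 1/3 ≈ 0.3333.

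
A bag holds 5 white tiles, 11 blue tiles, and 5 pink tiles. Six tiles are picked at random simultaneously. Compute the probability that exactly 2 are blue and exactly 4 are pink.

275/54264

Unordered draws without replacement: count favorable combinations over C(21,6).
Favorable = C(5,0) · C(11,2) · C(5,4) = 275; total = C(21,6) = 54264.
P = 275/54264 = 275/54264 ≈ 0.0051.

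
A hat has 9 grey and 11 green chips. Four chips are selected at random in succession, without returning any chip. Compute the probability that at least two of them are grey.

202/323

Sum the hypergeometric tail for j = 2,…,4 grey chips.
Favorable = C(9,2)·C(11,2) + C(9,3)·C(11,1) + C(9,4)·C(11,0) = 3030; total = C(20,4) = 4845.
P = 3030/4845 = 202/323 ≈ 0.6254.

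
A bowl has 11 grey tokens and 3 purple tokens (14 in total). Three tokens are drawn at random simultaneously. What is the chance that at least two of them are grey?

165/182

Sum the hypergeometric tail for j = 2,…,3 grey tokens.
Favorable = C(11,2)·C(3,1) + C(11,3)·C(3,0) = 330; total = C(14,3) = 364.
P = 330/364 = 165/182 ≈ 0.9066.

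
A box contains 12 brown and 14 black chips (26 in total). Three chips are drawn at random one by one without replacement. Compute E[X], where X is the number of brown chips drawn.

18/13

By linearity of expectation, E[X] = Σ P(draw i is brown); by symmetry each draw (even without replacement) has P(brown) = 12/26.
E[X] = 3 · 12/26 = 18/13 ≈ 1.3846.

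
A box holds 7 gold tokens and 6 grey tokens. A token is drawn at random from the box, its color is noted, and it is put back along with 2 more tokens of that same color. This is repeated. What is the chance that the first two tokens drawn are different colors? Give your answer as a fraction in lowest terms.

28/65

Either gold then grey, or grey then gold; after the first draw the total is 15.
P = (7/13)·(6/15) + (6/13)·(7/15) = 28/65 ≈ 0.4308.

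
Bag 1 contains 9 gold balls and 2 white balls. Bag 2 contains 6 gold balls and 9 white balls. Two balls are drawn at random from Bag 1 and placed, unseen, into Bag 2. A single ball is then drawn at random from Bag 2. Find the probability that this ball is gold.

84/187

Condition on how many of the transferred balls are gold (from Bag 1: 9 gold of 11; then Bag 2 has 17 total).
  0 gold: C(9,0)C(2,2)/C(11,2) = 1/55; then P = 6/17
  1 gold: C(9,1)C(2,1)/C(11,2) = 18/55; then P = 7/17
  2 gold: C(9,2)C(2,0)/C(11,2) = 36/55; then P = 8/17
P(gold from Bag 2) = 84/187 ≈ 0.4492.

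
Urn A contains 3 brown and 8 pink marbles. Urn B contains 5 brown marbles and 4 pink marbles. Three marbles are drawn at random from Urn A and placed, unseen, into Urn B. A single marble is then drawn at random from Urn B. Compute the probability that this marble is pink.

Condition on how many of the transferred marbles are pink (from Urn A: 8 pink of 11; then Urn B has 12 total).
  0 pink: C(8,0)C(3,3)/C(11,3) = 1/165; then P = 4/12
  1 pink: C(8,1)C(3,2)/C(11,3) = 8/55; then P = 5/12
  2 pink: C(8,2)C(3,1)/C(11,3) = 28/55; then P = 6/12
  3 pink: C(8,3)C(3,0)/C(11,3) = 56/165; then P = 7/12
P(pink from Urn B) = 17/33 ≈ 0.5152.

17/33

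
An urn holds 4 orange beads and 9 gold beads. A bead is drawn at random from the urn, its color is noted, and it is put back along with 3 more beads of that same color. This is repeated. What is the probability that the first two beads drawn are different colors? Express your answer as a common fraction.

Either orange then gold, or gold then orange; after the first draw the total is 16.
P = (4/13)·(9/16) + (9/13)·(4/16) = 9/26 ≈ 0.3462.

9/26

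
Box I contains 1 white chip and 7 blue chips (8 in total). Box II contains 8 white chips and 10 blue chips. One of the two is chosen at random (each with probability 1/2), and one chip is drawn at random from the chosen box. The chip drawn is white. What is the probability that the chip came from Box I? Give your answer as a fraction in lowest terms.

P(white | Box I) = 1/8; P(white | Box II) = 4/9.
P(white) = 1/2·1/8 + 1/2·4/9 = 41/144.
By Bayes' rule, P(Box I | white) = 1/16 / 41/144 = 9/41 ≈ 0.2195.

9/41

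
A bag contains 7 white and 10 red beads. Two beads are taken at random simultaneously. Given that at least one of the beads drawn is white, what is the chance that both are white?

3/13

P(both white) = C(7,2)/C(17,2) = 21/136; P(at least one white) = 1 − C(10,2)/C(17,2) = 91/136.
Since 'both white' ⊆ 'at least one white', P(both | at least one) = 21/136 / 91/136 = 3/13 ≈ 0.2308.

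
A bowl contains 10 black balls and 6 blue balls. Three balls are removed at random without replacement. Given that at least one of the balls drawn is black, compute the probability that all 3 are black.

P(all 3 black) = C(10,3)/C(16,3) = 3/14; P(at least one black) = 1 − C(6,3)/C(16,3) = 27/28.
Since 'all 3 black' ⊆ 'at least one black', P(all 3 | at least one) = 3/14 / 27/28 = 2/9 ≈ 0.2222.

2/9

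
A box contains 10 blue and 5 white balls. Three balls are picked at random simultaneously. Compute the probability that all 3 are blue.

24/91

Unordered draws without replacement: count favorable combinations over C(15,3).
Favorable = C(10,3) · C(5,0) = 120; total = C(15,3) = 455.
P = 120/455 = 24/91 ≈ 0.2637.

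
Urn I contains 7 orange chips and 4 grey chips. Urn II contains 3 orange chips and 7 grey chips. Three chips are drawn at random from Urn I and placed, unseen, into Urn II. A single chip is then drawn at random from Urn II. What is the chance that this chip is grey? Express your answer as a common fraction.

Condition on how many of the transferred chips are grey (from Urn I: 4 grey of 11; then Urn II has 13 total).
  0 grey: C(4,0)C(7,3)/C(11,3) = 7/33; then P = 7/13
  1 grey: C(4,1)C(7,2)/C(11,3) = 28/55; then P = 8/13
  2 grey: C(4,2)C(7,1)/C(11,3) = 14/55; then P = 9/13
  3 grey: C(4,3)C(7,0)/C(11,3) = 4/165; then P = 10/13
P(grey from Urn II) = 89/143 ≈ 0.6224.

89/143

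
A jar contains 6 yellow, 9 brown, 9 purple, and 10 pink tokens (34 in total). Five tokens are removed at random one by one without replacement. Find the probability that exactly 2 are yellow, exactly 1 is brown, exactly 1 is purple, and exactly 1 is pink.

2025/46376

Unordered draws without replacement: count favorable combinations over C(34,5).
Favorable = C(6,2) · C(9,1) · C(9,1) · C(10,1) = 12150; total = C(34,5) = 278256.
P = 12150/278256 = 2025/46376 ≈ 0.0437.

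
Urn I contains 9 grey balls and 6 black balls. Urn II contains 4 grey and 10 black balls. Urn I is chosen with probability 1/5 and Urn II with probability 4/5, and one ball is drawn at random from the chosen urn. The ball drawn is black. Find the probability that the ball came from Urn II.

50/57

P(black | Urn I) = 2/5; P(black | Urn II) = 5/7.
P(black) = 1/5·2/5 + 4/5·5/7 = 114/175.
By Bayes' rule, P(Urn II | black) = 4/7 / 114/175 = 50/57 ≈ 0.8772.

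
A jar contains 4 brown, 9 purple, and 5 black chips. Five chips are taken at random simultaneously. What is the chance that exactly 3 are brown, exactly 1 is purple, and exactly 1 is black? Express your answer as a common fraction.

5/238

Unordered draws without replacement: count favorable combinations over C(18,5).
Favorable = C(4,3) · C(9,1) · C(5,1) = 180; total = C(18,5) = 8568.
P = 180/8568 = 5/238 ≈ 0.0210.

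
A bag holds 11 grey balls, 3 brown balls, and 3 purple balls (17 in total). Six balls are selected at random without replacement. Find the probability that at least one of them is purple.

103/136

Use the complement: P(at least one purple) = 1 − P(no purple).
P(none) = C(14,6)/C(17,6) = 3003/12376.
So P = 1 − 3003/12376 = 103/136 ≈ 0.7574.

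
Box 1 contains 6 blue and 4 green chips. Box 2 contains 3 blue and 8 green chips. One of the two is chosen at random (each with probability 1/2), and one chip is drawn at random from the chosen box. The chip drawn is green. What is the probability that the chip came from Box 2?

P(green | Box 1) = 2/5; P(green | Box 2) = 8/11.
P(green) = 1/2·2/5 + 1/2·8/11 = 31/55.
By Bayes' rule, P(Box 2 | green) = 4/11 / 31/55 = 20/31 ≈ 0.6452.

20/31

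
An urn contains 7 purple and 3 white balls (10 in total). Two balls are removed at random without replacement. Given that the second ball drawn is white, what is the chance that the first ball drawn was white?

2/9

P(first=white and the second ball drawn is white) = (3/10)·(2/9) = 1/15.
P(the second ball drawn is white) = Σ over first color = 7/30 + 1/15 = 3/10.
By Bayes, P(first=white | the second ball drawn is white) = 1/15 / 3/10 = 2/9 ≈ 0.2222.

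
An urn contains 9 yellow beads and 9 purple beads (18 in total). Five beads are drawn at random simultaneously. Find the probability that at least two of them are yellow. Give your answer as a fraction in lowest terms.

Sum the hypergeometric tail for j = 2,…,5 yellow beads.
Favorable = C(9,2)·C(9,3) + C(9,3)·C(9,2) + C(9,4)·C(9,1) + C(9,5)·C(9,0) = 7308; total = C(18,5) = 8568.
P = 7308/8568 = 29/34 ≈ 0.8529.

29/34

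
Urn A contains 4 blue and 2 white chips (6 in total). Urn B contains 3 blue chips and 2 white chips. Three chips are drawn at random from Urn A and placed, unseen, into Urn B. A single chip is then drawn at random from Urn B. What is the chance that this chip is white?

3/8

Condition on how many of the transferred chips are white (from Urn A: 2 white of 6; then Urn B has 8 total).
  0 white: C(2,0)C(4,3)/C(6,3) = 1/5; then P = 2/8
  1 white: C(2,1)C(4,2)/C(6,3) = 3/5; then P = 3/8
  2 white: C(2,2)C(4,1)/C(6,3) = 1/5; then P = 4/8
P(white from Urn B) = 3/8 ≈ 0.3750.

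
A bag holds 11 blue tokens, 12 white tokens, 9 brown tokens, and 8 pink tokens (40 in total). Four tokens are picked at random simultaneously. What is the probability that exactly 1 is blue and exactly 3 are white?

242/9139

Unordered draws without replacement: count favorable combinations over C(40,4).
Favorable = C(11,1) · C(12,3) · C(9,0) · C(8,0) = 2420; total = C(40,4) = 91390.
P = 2420/91390 = 242/9139 ≈ 0.0265.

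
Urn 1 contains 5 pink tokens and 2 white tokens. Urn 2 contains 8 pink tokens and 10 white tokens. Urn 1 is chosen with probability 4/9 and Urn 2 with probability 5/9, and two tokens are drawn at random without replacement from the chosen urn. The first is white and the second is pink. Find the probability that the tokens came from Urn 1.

51/121

P(E | Urn 1) = 5/21; P(E | Urn 2) = 40/153.
P(E) = 4/9·5/21 + 5/9·40/153 = 2420/9639.
By Bayes' rule, P(Urn 1 | E) = 20/189 / 2420/9639 = 51/121 ≈ 0.4215.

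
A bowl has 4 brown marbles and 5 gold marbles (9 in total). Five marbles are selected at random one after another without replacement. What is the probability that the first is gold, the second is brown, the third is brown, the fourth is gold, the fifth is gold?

1/21

Multiply the conditional probability of each draw in order, without replacement, so each draw removes one from its color and from the total.
P = (5/9) · (4/8) · (3/7) · (4/6) · (3/5) = 1/21 ≈ 0.0476.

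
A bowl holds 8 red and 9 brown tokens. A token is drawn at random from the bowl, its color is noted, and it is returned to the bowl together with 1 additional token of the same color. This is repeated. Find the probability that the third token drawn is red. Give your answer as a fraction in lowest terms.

Sum over the four possibilities for the first two draws (red/not-red each), tracking how the red count and total change by +1 per draw.
P(third is red) = 8/17 ≈ 0.4706. (In a Pólya urn every draw has the same marginal probability 8/17.)

8/17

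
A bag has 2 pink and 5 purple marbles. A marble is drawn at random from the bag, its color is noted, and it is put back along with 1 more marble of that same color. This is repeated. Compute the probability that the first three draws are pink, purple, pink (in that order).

5/84

Track the composition after each reinforcement of +1.
P = (2/7) · (5/8) · (3/9) = 5/84 ≈ 0.0595.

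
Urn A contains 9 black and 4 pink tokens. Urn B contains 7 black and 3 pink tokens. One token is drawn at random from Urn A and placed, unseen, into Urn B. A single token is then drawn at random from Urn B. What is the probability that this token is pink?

Condition on how many of the transferred tokens are pink (from Urn A: 4 pink of 13; then Urn B has 11 total).
  0 pink: C(4,0)C(9,1)/C(13,1) = 9/13; then P = 3/11
  1 pink: C(4,1)C(9,0)/C(13,1) = 4/13; then P = 4/11
P(pink from Urn B) = 43/143 ≈ 0.3007.

43/143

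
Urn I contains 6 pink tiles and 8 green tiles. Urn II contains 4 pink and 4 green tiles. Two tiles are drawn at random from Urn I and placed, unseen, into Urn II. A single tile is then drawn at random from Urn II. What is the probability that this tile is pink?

Condition on how many of the transferred tiles are pink (from Urn I: 6 pink of 14; then Urn II has 10 total).
  0 pink: C(6,0)C(8,2)/C(14,2) = 4/13; then P = 4/10
  1 pink: C(6,1)C(8,1)/C(14,2) = 48/91; then P = 5/10
  2 pink: C(6,2)C(8,0)/C(14,2) = 15/91; then P = 6/10
P(pink from Urn II) = 17/35 ≈ 0.4857.

17/35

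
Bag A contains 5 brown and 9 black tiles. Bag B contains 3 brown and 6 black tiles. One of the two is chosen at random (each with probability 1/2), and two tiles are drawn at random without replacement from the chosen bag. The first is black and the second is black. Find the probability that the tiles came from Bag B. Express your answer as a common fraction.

P(E | Bag A) = 36/91; P(E | Bag B) = 5/12.
P(E) = 1/2·36/91 + 1/2·5/12 = 887/2184.
By Bayes' rule, P(Bag B | E) = 5/24 / 887/2184 = 455/887 ≈ 0.5130.

455/887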